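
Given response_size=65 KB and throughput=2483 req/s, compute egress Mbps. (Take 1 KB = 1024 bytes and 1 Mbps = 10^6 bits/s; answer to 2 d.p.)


Formula: Mbps = payload_bytes * RPS * 8 / 1e6
Payload per request = 65 KB = 65 * 1024 = 66560 bytes
Total bytes/sec = 66560 * 2483 = 165268480
Total bits/sec = 165268480 * 8 = 1322147840
Mbps = 1322147840 / 1e6 = 1322.15

1322.15 Mbps


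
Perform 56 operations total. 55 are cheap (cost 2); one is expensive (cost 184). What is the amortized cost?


Formula: Amortized cost = Total cost / Operations
Total cost = (55 * 2) + (1 * 184)
Total cost = 110 + 184 = 294
Amortized = 294 / 56 = 5.25

5.25


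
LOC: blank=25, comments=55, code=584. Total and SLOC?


Total LOC = blank + comment + code
Total LOC = 25 + 55 + 584 = 664
SLOC (source only) = code = 584

Total LOC: 664, SLOC: 584


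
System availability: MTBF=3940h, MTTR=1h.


Availability = MTBF / (MTBF + MTTR)
Availability = 3940 / (3940 + 1)
Availability = 3940 / 3941
Availability = 99.9746%

99.9746%


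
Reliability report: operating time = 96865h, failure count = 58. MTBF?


Formula: MTBF = Total operating time / Number of failures
MTBF = 96865 / 58
MTBF = 1670.09 hours

1670.09 hours


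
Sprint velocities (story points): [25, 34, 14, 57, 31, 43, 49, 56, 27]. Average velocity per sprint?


Formula: Avg velocity = Total points / Number of sprints
Points: [25, 34, 14, 57, 31, 43, 49, 56, 27]
Sum = 25 + 34 + 14 + 57 + 31 + 43 + 49 + 56 + 27 = 336
Avg velocity = 336 / 9 = 37.33 points/sprint

37.33 points/sprint


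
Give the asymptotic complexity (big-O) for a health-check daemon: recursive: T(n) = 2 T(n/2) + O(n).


Reasoning: master theorem case 2 (merge-sort recurrence)
Complexity: O(n log n)

O(n log n)


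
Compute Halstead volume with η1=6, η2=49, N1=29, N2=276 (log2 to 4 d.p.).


Formula: V = N * log2(η), where N = N1 + N2 and η = η1 + η2
η = 6 + 49 = 55
N = 29 + 276 = 305
log2(55) ≈ 5.7814
V = 305 * 5.7814 = 1763.33

1763.33


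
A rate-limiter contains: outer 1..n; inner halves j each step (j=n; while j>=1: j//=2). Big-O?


Reasoning: n times log n
Complexity: O(n log n)

O(n log n)


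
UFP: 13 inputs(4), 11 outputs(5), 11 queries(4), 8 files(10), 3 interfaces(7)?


UFP = EI*4 + EO*5 + EQ*4 + ILF*10 + EIF*7
UFP = 13*4 + 11*5 + 11*4 + 8*10 + 3*7
UFP = 52 + 55 + 44 + 80 + 21
UFP = 252

252


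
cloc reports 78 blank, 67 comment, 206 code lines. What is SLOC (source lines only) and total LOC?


Total LOC = blank + comment + code
Total LOC = 78 + 67 + 206 = 351
SLOC (source only) = code = 206

Total LOC: 351, SLOC: 206


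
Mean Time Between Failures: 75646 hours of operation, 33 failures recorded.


Formula: MTBF = Total operating time / Number of failures
MTBF = 75646 / 33
MTBF = 2292.3 hours

2292.3 hours


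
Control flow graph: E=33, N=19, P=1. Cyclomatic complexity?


Formula: V(G) = E - N + 2P
V(G) = 33 - 19 + 2*1
V(G) = 14 + 2
V(G) = 16

16


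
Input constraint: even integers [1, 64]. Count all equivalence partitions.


Constraint: even integers in [1, 64]
Class 1: x < 1 — out-of-range invalid
Class 2: x in [1,64] but odd — wrong type invalid
Class 3: x in [1,64] and even — valid
Class 4: x > 64 — out-of-range invalid
Total equivalence classes: 4

4 equivalence classes


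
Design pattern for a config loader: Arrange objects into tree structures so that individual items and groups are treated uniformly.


This matches the Composite pattern

Composite


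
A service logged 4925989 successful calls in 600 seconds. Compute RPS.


Formula: throughput = requests / seconds
throughput = 4925989 / 600
throughput = 8209.98 requests/second

8209.98 requests/second


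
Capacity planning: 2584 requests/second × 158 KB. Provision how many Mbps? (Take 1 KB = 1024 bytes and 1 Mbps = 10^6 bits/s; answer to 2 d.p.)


Formula: Mbps = payload_bytes * RPS * 8 / 1e6
Payload per request = 158 KB = 158 * 1024 = 161792 bytes
Total bytes/sec = 161792 * 2584 = 418070528
Total bits/sec = 418070528 * 8 = 3344564224
Mbps = 3344564224 / 1e6 = 3344.56

3344.56 Mbps


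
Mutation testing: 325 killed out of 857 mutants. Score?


Mutation score = killed / total * 100
Mutation score = 325 / 857 * 100
Mutation score = 37.92%

37.92%


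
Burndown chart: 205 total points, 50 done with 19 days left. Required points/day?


Formula: Required rate = Remaining points / Days left
Remaining = 205 - 50 = 155 points
Required rate = 155 / 19 = 8.16 points/day

8.16 points/day


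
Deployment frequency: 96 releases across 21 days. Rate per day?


Formula: deployments per day = releases / days
= 96 / 21
= 4.571 deploys/day
(equivalently, 32.0 deploys/week)

4.571 deploys/day


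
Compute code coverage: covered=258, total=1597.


Coverage = covered / total * 100
Coverage = 258 / 1597 * 100
Coverage = 16.16%

16.16%


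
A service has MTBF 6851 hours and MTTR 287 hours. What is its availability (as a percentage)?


Availability = MTBF / (MTBF + MTTR)
Availability = 6851 / (6851 + 287)
Availability = 6851 / 7138
Availability = 95.9793%

95.9793%


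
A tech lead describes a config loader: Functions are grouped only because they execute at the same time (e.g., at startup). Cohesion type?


Reasoning: Related by timing only
Type: Temporal cohesion

Temporal cohesion


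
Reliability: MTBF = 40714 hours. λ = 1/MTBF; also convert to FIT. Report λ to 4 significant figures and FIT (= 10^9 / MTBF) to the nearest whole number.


Formula: λ = 1 / MTBF; FIT = λ × 1e9 = 1e9 / MTBF
λ = 1 / 40714 ≈ 2.456e-05 failures/hour
FIT = 1e9 / 40714 ≈ 24562 failures per 1e9 hours (nearest whole number)

λ = 2.456e-05 /h, FIT = 24562


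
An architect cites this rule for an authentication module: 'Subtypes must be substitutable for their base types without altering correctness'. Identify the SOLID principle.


This describes the Liskov Substitution Principle (LSP)

Liskov Substitution Principle (LSP)


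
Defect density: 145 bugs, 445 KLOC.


Defect density = defects / KLOC
Defect density = 145 / 445
Defect density = 0.326 defects/KLOC

0.326 defects/KLOC


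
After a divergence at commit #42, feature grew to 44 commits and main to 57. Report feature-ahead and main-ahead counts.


Common ancestor: commit #42
feature commits after divergence: 44 - 42 = 2
main commits after divergence: 57 - 42 = 15
feature is 2 commits ahead of main
main is 15 commits ahead of feature

feature ahead: 2, main ahead: 15


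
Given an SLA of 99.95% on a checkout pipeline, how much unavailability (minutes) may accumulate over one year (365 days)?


Formula: allowed downtime = period * (100 - SLA) / 100
Period (year (365 days)) = 525600 minutes
Unavailability fraction = (100 - 99.95) / 100
Allowed downtime = 525600 * (100 - 99.95) / 100
Allowed downtime = 262.8 minutes

262.8 minutes


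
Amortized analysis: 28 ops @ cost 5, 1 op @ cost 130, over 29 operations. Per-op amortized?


Formula: Amortized cost = Total cost / Operations
Total cost = (28 * 5) + (1 * 130)
Total cost = 140 + 130 = 270
Amortized = 270 / 29 = 9.3103

9.3103


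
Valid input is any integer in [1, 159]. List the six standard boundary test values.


Range: [1, 159]
Boundaries: just below min, min, min+1, max-1, max, just above max
Values: [0, 1, 2, 158, 159, 160]

[0, 1, 2, 158, 159, 160]


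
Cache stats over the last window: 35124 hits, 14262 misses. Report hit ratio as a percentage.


Formula: hit rate = hits / (hits + misses) * 100
hit rate = 35124 / (35124 + 14262) * 100
hit rate = 35124 / 49386 * 100
hit rate = 71.12%

71.12%


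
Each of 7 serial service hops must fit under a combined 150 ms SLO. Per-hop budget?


Formula: per_stage = total_budget / stages
per_stage = 150 / 7
per_stage = 21.43 ms

21.43 ms


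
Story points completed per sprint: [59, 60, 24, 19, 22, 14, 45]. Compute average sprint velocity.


Formula: Avg velocity = Total points / Number of sprints
Points: [59, 60, 24, 19, 22, 14, 45]
Sum = 59 + 60 + 24 + 19 + 22 + 14 + 45 = 243
Avg velocity = 243 / 7 = 34.71 points/sprint

34.71 points/sprint


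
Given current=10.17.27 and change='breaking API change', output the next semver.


Current: 10.17.27
Change category: 'breaking API change' → major bump
SemVer rule: major bump → increment MAJOR, reset MINOR and PATCH to 0
New: 11.0.0

11.0.0


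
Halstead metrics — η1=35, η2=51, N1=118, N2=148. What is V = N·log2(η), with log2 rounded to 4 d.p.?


Formula: V = N * log2(η), where N = N1 + N2 and η = η1 + η2
η = 35 + 51 = 86
N = 118 + 148 = 266
log2(86) ≈ 6.4263
V = 266 * 6.4263 = 1709.40

1709.40


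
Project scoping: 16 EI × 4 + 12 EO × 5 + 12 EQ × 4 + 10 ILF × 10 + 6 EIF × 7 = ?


UFP = EI*4 + EO*5 + EQ*4 + ILF*10 + EIF*7
UFP = 16*4 + 12*5 + 12*4 + 10*10 + 6*7
UFP = 64 + 60 + 48 + 100 + 42
UFP = 314

314


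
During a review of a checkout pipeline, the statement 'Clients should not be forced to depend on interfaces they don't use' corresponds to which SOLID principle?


This describes the Interface Segregation Principle (ISP)

Interface Segregation Principle (ISP)


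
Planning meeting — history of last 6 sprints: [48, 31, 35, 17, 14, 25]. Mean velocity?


Formula: Avg velocity = Total points / Number of sprints
Points: [48, 31, 35, 17, 14, 25]
Sum = 48 + 31 + 35 + 17 + 14 + 25 = 170
Avg velocity = 170 / 6 = 28.33 points/sprint

28.33 points/sprint


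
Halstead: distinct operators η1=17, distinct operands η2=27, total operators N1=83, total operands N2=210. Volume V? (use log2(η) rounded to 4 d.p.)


Formula: V = N * log2(η), where N = N1 + N2 and η = η1 + η2
η = 17 + 27 = 44
N = 83 + 210 = 293
log2(44) ≈ 5.4594
V = 293 * 5.4594 = 1599.60

1599.60


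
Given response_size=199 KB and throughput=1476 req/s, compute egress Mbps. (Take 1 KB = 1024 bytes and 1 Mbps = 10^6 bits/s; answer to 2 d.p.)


Formula: Mbps = payload_bytes * RPS * 8 / 1e6
Payload per request = 199 KB = 199 * 1024 = 203776 bytes
Total bytes/sec = 203776 * 1476 = 300773376
Total bits/sec = 300773376 * 8 = 2406187008
Mbps = 2406187008 / 1e6 = 2406.19

2406.19 Mbps


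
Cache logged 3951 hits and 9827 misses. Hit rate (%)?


Formula: hit rate = hits / (hits + misses) * 100
hit rate = 3951 / (3951 + 9827) * 100
hit rate = 3951 / 13778 * 100
hit rate = 28.68%

28.68%


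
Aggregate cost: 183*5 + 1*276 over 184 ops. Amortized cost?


Formula: Amortized cost = Total cost / Operations
Total cost = (183 * 5) + (1 * 276)
Total cost = 915 + 276 = 1191
Amortized = 1191 / 184 = 6.4728

6.4728


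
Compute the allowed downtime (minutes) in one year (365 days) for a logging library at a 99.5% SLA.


Formula: allowed downtime = period * (100 - SLA) / 100
Period (year (365 days)) = 525600 minutes
Unavailability fraction = (100 - 99.5) / 100
Allowed downtime = 525600 * (100 - 99.5) / 100
Allowed downtime = 2628.0 minutes

2628.0 minutes


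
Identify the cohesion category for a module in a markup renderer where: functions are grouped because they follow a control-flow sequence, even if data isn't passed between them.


Reasoning: Grouped by order of execution within a routine, not by data flow
Type: Procedural cohesion

Procedural cohesion


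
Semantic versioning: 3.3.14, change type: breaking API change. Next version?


Current: 3.3.14
Change category: 'breaking API change' → major bump
SemVer rule: major bump → increment MAJOR, reset MINOR and PATCH to 0
New: 4.0.0

4.0.0


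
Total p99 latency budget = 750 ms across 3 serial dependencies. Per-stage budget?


Formula: per_stage = total_budget / stages
per_stage = 750 / 3
per_stage = 250.0 ms

250.0 ms


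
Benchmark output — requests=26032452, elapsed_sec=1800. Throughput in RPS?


Formula: throughput = requests / seconds
throughput = 26032452 / 1800
throughput = 14462.47 requests/second

14462.47 requests/second


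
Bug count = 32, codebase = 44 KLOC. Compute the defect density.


Defect density = defects / KLOC
Defect density = 32 / 44
Defect density = 0.727 defects/KLOC

0.727 defects/KLOC


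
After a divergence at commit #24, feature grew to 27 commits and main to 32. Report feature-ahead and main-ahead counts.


Common ancestor: commit #24
feature commits after divergence: 27 - 24 = 3
main commits after divergence: 32 - 24 = 8
feature is 3 commits ahead of main
main is 8 commits ahead of feature

feature ahead: 3, main ahead: 8


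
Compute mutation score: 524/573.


Mutation score = killed / total * 100
Mutation score = 524 / 573 * 100
Mutation score = 91.45%

91.45%


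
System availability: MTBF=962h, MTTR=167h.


Availability = MTBF / (MTBF + MTTR)
Availability = 962 / (962 + 167)
Availability = 962 / 1129
Availability = 85.2081%

85.2081%


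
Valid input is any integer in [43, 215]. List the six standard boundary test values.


Range: [43, 215]
Boundaries: just below min, min, min+1, max-1, max, just above max
Values: [42, 43, 44, 214, 215, 216]

[42, 43, 44, 214, 215, 216]


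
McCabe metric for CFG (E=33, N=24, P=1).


Formula: V(G) = E - N + 2P
V(G) = 33 - 24 + 2*1
V(G) = 9 + 2
V(G) = 11

11


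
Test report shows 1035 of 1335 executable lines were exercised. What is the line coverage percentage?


Coverage = covered / total * 100
Coverage = 1035 / 1335 * 100
Coverage = 77.53%

77.53%


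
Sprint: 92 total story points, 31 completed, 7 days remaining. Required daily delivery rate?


Formula: Required rate = Remaining points / Days left
Remaining = 92 - 31 = 61 points
Required rate = 61 / 7 = 8.71 points/day

8.71 points/day


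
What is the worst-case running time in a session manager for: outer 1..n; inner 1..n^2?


Reasoning: n times n^2
Complexity: O(n^3)

O(n^3)


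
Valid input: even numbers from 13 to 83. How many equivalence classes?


Constraint: even integers in [13, 83]
Class 1: x < 13 — out-of-range invalid
Class 2: x in [13,83] but odd — wrong type invalid
Class 3: x in [13,83] and even — valid
Class 4: x > 83 — out-of-range invalid
Total equivalence classes: 4

4 equivalence classes


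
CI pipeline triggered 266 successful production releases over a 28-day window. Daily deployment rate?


Formula: deployments per day = releases / days
= 266 / 28
= 9.5 deploys/day
(equivalently, 66.5 deploys/week)

9.5 deploys/day


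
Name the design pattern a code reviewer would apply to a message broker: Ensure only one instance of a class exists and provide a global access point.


This matches the Singleton pattern

Singleton


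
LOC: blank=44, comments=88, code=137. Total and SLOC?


Total LOC = blank + comment + code
Total LOC = 44 + 88 + 137 = 269
SLOC (source only) = code = 137

Total LOC: 269, SLOC: 137


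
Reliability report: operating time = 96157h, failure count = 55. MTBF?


Formula: MTBF = Total operating time / Number of failures
MTBF = 96157 / 55
MTBF = 1748.31 hours

1748.31 hours


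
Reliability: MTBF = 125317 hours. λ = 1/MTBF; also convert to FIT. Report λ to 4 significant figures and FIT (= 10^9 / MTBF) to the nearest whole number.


Formula: λ = 1 / MTBF; FIT = λ × 1e9 = 1e9 / MTBF
λ = 1 / 125317 ≈ 7.980e-06 failures/hour
FIT = 1e9 / 125317 ≈ 7980 failures per 1e9 hours (nearest whole number)

λ = 7.980e-06 /h, FIT = 7980


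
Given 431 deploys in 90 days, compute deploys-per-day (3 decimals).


Formula: deployments per day = releases / days
= 431 / 90
= 4.789 deploys/day
(equivalently, 33.52 deploys/week)

4.789 deploys/day


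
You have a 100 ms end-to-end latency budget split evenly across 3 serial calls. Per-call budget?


Formula: per_stage = total_budget / stages
per_stage = 100 / 3
per_stage = 33.33 ms

33.33 ms


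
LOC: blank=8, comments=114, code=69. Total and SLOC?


Total LOC = blank + comment + code
Total LOC = 8 + 114 + 69 = 191
SLOC (source only) = code = 69

Total LOC: 191, SLOC: 69


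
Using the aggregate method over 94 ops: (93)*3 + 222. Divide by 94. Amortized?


Formula: Amortized cost = Total cost / Operations
Total cost = (93 * 3) + (1 * 222)
Total cost = 279 + 222 = 501
Amortized = 501 / 94 = 5.3298

5.3298


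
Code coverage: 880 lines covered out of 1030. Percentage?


Coverage = covered / total * 100
Coverage = 880 / 1030 * 100
Coverage = 85.44%

85.44%


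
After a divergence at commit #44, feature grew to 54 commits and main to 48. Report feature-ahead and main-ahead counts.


Common ancestor: commit #44
feature commits after divergence: 54 - 44 = 10
main commits after divergence: 48 - 44 = 4
feature is 10 commits ahead of main
main is 4 commits ahead of feature

feature ahead: 10, main ahead: 4


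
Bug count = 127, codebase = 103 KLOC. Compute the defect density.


Defect density = defects / KLOC
Defect density = 127 / 103
Defect density = 1.233 defects/KLOC

1.233 defects/KLOC


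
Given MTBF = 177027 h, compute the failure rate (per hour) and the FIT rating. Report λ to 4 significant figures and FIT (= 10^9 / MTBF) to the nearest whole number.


Formula: λ = 1 / MTBF; FIT = λ × 1e9 = 1e9 / MTBF
λ = 1 / 177027 ≈ 5.649e-06 failures/hour
FIT = 1e9 / 177027 ≈ 5649 failures per 1e9 hours (nearest whole number)

λ = 5.649e-06 /h, FIT = 5649


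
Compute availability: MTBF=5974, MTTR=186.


Availability = MTBF / (MTBF + MTTR)
Availability = 5974 / (5974 + 186)
Availability = 5974 / 6160
Availability = 96.9805%

96.9805%


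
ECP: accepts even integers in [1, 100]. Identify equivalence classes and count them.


Constraint: even integers in [1, 100]
Class 1: x < 1 — out-of-range invalid
Class 2: x in [1,100] but odd — wrong type invalid
Class 3: x in [1,100] and even — valid
Class 4: x > 100 — out-of-range invalid
Total equivalence classes: 4

4 equivalence classes


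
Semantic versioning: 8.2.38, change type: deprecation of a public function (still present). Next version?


Current: 8.2.38
Change category: 'deprecation of a public function (still present)' → minor bump
SemVer rule: minor bump → increment MINOR, reset PATCH to 0 (MAJOR unchanged)
New: 8.3.0

8.3.0


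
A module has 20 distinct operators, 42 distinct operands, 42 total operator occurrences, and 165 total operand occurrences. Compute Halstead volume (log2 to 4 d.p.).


Formula: V = N * log2(η), where N = N1 + N2 and η = η1 + η2
η = 20 + 42 = 62
N = 42 + 165 = 207
log2(62) ≈ 5.9542
V = 207 * 5.9542 = 1232.52

1232.52


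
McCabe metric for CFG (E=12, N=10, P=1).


Formula: V(G) = E - N + 2P
V(G) = 12 - 10 + 2*1
V(G) = 2 + 2
V(G) = 4

4


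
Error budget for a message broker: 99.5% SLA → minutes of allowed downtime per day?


Formula: allowed downtime = period * (100 - SLA) / 100
Period (day) = 1440 minutes
Unavailability fraction = (100 - 99.5) / 100
Allowed downtime = 1440 * (100 - 99.5) / 100
Allowed downtime = 7.2 minutes

7.2 minutes


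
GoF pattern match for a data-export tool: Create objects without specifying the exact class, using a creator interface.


This matches the Factory Method pattern

Factory Method


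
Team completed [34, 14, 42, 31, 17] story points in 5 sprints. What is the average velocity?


Formula: Avg velocity = Total points / Number of sprints
Points: [34, 14, 42, 31, 17]
Sum = 34 + 14 + 42 + 31 + 17 = 138
Avg velocity = 138 / 5 = 27.6 points/sprint

27.6 points/sprint


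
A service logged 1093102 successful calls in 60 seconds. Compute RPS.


Formula: throughput = requests / seconds
throughput = 1093102 / 60
throughput = 18218.37 requests/second

18218.37 requests/second


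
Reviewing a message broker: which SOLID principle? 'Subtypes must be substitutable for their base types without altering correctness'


This describes the Liskov Substitution Principle (LSP)

Liskov Substitution Principle (LSP)


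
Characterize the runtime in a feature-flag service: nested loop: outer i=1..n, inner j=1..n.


Reasoning: n iterations times n iterations
Complexity: O(n^2)

O(n^2)


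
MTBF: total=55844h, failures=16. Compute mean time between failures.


Formula: MTBF = Total operating time / Number of failures
MTBF = 55844 / 16
MTBF = 3490.25 hours

3490.25 hours


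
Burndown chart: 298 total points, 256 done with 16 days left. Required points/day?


Formula: Required rate = Remaining points / Days left
Remaining = 298 - 256 = 42 points
Required rate = 42 / 16 = 2.63 points/day

2.63 points/day


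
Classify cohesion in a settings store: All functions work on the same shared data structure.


Reasoning: Functions share data
Type: Communicational cohesion

Communicational cohesion


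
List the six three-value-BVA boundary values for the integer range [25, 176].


Range: [25, 176]
Boundaries: just below min, min, min+1, max-1, max, just above max
Values: [24, 25, 26, 175, 176, 177]

[24, 25, 26, 175, 176, 177]


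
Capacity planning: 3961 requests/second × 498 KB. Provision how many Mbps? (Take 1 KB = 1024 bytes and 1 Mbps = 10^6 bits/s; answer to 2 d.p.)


Formula: Mbps = payload_bytes * RPS * 8 / 1e6
Payload per request = 498 KB = 498 * 1024 = 509952 bytes
Total bytes/sec = 509952 * 3961 = 2019919872
Total bits/sec = 2019919872 * 8 = 16159358976
Mbps = 16159358976 / 1e6 = 16159.36

16159.36 Mbps


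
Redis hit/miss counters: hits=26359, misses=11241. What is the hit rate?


Formula: hit rate = hits / (hits + misses) * 100
hit rate = 26359 / (26359 + 11241) * 100
hit rate = 26359 / 37600 * 100
hit rate = 70.1%

70.1%


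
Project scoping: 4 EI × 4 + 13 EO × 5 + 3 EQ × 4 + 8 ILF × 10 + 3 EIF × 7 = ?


UFP = EI*4 + EO*5 + EQ*4 + ILF*10 + EIF*7
UFP = 4*4 + 13*5 + 3*4 + 8*10 + 3*7
UFP = 16 + 65 + 12 + 80 + 21
UFP = 194

194


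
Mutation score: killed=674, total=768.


Mutation score = killed / total * 100
Mutation score = 674 / 768 * 100
Mutation score = 87.76%

87.76%


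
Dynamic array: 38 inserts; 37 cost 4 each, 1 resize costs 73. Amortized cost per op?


Formula: Amortized cost = Total cost / Operations
Total cost = (37 * 4) + (1 * 73)
Total cost = 148 + 73 = 221
Amortized = 221 / 38 = 5.8158

5.8158


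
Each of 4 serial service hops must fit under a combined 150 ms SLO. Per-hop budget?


Formula: per_stage = total_budget / stages
per_stage = 150 / 4
per_stage = 37.5 ms

37.5 ms


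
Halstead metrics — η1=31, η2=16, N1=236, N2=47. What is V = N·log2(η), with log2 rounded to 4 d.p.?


Formula: V = N * log2(η), where N = N1 + N2 and η = η1 + η2
η = 31 + 16 = 47
N = 236 + 47 = 283
log2(47) ≈ 5.5546
V = 283 * 5.5546 = 1571.95

1571.95


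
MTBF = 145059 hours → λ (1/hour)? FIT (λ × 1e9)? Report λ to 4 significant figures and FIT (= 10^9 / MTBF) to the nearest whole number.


Formula: λ = 1 / MTBF; FIT = λ × 1e9 = 1e9 / MTBF
λ = 1 / 145059 ≈ 6.894e-06 failures/hour
FIT = 1e9 / 145059 ≈ 6894 failures per 1e9 hours (nearest whole number)

λ = 6.894e-06 /h, FIT = 6894


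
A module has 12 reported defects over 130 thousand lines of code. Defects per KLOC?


Defect density = defects / KLOC
Defect density = 12 / 130
Defect density = 0.092 defects/KLOC

0.092 defects/KLOC


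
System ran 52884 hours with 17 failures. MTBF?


Formula: MTBF = Total operating time / Number of failures
MTBF = 52884 / 17
MTBF = 3110.82 hours

3110.82 hours


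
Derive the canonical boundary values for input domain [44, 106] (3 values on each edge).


Range: [44, 106]
Boundaries: just below min, min, min+1, max-1, max, just above max
Values: [43, 44, 45, 105, 106, 107]

[43, 44, 45, 105, 106, 107]


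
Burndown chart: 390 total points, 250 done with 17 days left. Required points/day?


Formula: Required rate = Remaining points / Days left
Remaining = 390 - 250 = 140 points
Required rate = 140 / 17 = 8.24 points/day

8.24 points/day


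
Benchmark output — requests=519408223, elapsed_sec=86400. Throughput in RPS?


Formula: throughput = requests / seconds
throughput = 519408223 / 86400
throughput = 6011.67 requests/second

6011.67 requests/second


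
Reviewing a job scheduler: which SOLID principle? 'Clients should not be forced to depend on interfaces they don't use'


This describes the Interface Segregation Principle (ISP)

Interface Segregation Principle (ISP)


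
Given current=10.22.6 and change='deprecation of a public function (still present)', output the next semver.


Current: 10.22.6
Change category: 'deprecation of a public function (still present)' → minor bump
SemVer rule: minor bump → increment MINOR, reset PATCH to 0 (MAJOR unchanged)
New: 10.23.0

10.23.0


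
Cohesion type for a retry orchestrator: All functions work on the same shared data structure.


Reasoning: Functions share data
Type: Communicational cohesion

Communicational cohesion


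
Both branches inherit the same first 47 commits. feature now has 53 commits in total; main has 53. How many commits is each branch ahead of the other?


Common ancestor: commit #47
feature commits after divergence: 53 - 47 = 6
main commits after divergence: 53 - 47 = 6
feature is 6 commits ahead of main
main is 6 commits ahead of feature

feature ahead: 6, main ahead: 6


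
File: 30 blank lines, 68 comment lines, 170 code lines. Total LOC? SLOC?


Total LOC = blank + comment + code
Total LOC = 30 + 68 + 170 = 268
SLOC (source only) = code = 170

Total LOC: 268, SLOC: 170


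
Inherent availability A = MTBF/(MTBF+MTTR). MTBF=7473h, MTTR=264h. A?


Availability = MTBF / (MTBF + MTTR)
Availability = 7473 / (7473 + 264)
Availability = 7473 / 7737
Availability = 96.5878%

96.5878%


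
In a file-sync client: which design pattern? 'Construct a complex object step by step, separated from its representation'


This matches the Builder pattern

Builder


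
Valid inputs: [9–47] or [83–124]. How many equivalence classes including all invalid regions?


Valid ranges: [9,47] and [83,124]
Class 1: x < 9 — invalid
Class 2: 9 ≤ x ≤ 47 — valid
Class 3: 47 < x < 83 — invalid (gap between ranges)
Class 4: 83 ≤ x ≤ 124 — valid
Class 5: x > 124 — invalid
Total equivalence classes: 5

5 equivalence classes


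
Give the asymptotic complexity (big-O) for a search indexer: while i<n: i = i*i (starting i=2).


Reasoning: squaring drives double-exponential growth; iterations ~ log log n
Complexity: O(log log n)

O(log log n)


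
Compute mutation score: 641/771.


Mutation score = killed / total * 100
Mutation score = 641 / 771 * 100
Mutation score = 83.14%

83.14%


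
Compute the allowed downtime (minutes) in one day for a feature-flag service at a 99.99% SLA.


Formula: allowed downtime = period * (100 - SLA) / 100
Period (day) = 1440 minutes
Unavailability fraction = (100 - 99.99) / 100
Allowed downtime = 1440 * (100 - 99.99) / 100
Allowed downtime = 0.144 minutes

0.144 minutes


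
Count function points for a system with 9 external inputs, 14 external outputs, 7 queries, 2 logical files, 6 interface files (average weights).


UFP = EI*4 + EO*5 + EQ*4 + ILF*10 + EIF*7
UFP = 9*4 + 14*5 + 7*4 + 2*10 + 6*7
UFP = 36 + 70 + 28 + 20 + 42
UFP = 196

196


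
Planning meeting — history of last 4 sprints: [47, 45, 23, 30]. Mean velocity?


Formula: Avg velocity = Total points / Number of sprints
Points: [47, 45, 23, 30]
Sum = 47 + 45 + 23 + 30 = 145
Avg velocity = 145 / 4 = 36.25 points/sprint

36.25 points/sprint


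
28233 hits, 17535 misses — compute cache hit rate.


Formula: hit rate = hits / (hits + misses) * 100
hit rate = 28233 / (28233 + 17535) * 100
hit rate = 28233 / 45768 * 100
hit rate = 61.69%

61.69%


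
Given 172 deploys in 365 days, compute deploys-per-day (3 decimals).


Formula: deployments per day = releases / days
= 172 / 365
= 0.471 deploys/day
(equivalently, 3.3 deploys/week)

0.471 deploys/day


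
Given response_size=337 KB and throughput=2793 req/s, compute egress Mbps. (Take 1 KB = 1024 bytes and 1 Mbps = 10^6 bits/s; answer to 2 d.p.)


Formula: Mbps = payload_bytes * RPS * 8 / 1e6
Payload per request = 337 KB = 337 * 1024 = 345088 bytes
Total bytes/sec = 345088 * 2793 = 963830784
Total bits/sec = 963830784 * 8 = 7710646272
Mbps = 7710646272 / 1e6 = 7710.65

7710.65 Mbps


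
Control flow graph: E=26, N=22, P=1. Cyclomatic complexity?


Formula: V(G) = E - N + 2P
V(G) = 26 - 22 + 2*1
V(G) = 4 + 2
V(G) = 6

6


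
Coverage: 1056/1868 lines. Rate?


Coverage = covered / total * 100
Coverage = 1056 / 1868 * 100
Coverage = 56.53%

56.53%


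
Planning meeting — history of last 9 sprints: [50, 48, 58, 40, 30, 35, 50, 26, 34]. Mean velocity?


Formula: Avg velocity = Total points / Number of sprints
Points: [50, 48, 58, 40, 30, 35, 50, 26, 34]
Sum = 50 + 48 + 58 + 40 + 30 + 35 + 50 + 26 + 34 = 371
Avg velocity = 371 / 9 = 41.22 points/sprint

41.22 points/sprint


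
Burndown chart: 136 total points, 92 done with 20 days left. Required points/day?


Formula: Required rate = Remaining points / Days left
Remaining = 136 - 92 = 44 points
Required rate = 44 / 20 = 2.2 points/day

2.2 points/day


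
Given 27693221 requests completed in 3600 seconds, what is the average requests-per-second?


Formula: throughput = requests / seconds
throughput = 27693221 / 3600
throughput = 7692.56 requests/second

7692.56 requests/second


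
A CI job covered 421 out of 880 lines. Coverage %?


Coverage = covered / total * 100
Coverage = 421 / 880 * 100
Coverage = 47.84%

47.84%


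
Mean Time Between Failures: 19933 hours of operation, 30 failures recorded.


Formula: MTBF = Total operating time / Number of failures
MTBF = 19933 / 30
MTBF = 664.43 hours

664.43 hours


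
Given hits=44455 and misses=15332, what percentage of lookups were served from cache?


Formula: hit rate = hits / (hits + misses) * 100
hit rate = 44455 / (44455 + 15332) * 100
hit rate = 44455 / 59787 * 100
hit rate = 74.36%

74.36%


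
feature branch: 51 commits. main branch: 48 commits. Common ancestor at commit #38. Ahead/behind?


Common ancestor: commit #38
feature commits after divergence: 51 - 38 = 13
main commits after divergence: 48 - 38 = 10
feature is 13 commits ahead of main
main is 10 commits ahead of feature

feature ahead: 13, main ahead: 10


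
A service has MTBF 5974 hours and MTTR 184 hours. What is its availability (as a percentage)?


Availability = MTBF / (MTBF + MTTR)
Availability = 5974 / (5974 + 184)
Availability = 5974 / 6158
Availability = 97.012%

97.012%


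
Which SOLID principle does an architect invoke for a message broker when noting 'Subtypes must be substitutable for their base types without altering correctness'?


This describes the Liskov Substitution Principle (LSP)

Liskov Substitution Principle (LSP)


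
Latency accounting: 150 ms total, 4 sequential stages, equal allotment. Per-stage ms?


Formula: per_stage = total_budget / stages
per_stage = 150 / 4
per_stage = 37.5 ms

37.5 ms


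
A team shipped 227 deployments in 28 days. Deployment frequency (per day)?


Formula: deployments per day = releases / days
= 227 / 28
= 8.107 deploys/day
(equivalently, 56.75 deploys/week)

8.107 deploys/day


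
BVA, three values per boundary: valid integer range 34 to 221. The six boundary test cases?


Range: [34, 221]
Boundaries: just below min, min, min+1, max-1, max, just above max
Values: [33, 34, 35, 220, 221, 222]

[33, 34, 35, 220, 221, 222]


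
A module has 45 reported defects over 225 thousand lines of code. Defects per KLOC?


Defect density = defects / KLOC
Defect density = 45 / 225
Defect density = 0.2 defects/KLOC

0.2 defects/KLOC


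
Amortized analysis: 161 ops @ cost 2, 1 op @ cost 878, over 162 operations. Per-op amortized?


Formula: Amortized cost = Total cost / Operations
Total cost = (161 * 2) + (1 * 878)
Total cost = 322 + 878 = 1200
Amortized = 1200 / 162 = 7.4074

7.4074


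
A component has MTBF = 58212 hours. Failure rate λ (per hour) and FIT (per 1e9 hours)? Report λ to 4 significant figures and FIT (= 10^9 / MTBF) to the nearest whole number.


Formula: λ = 1 / MTBF; FIT = λ × 1e9 = 1e9 / MTBF
λ = 1 / 58212 ≈ 1.718e-05 failures/hour
FIT = 1e9 / 58212 ≈ 17179 failures per 1e9 hours (nearest whole number)

λ = 1.718e-05 /h, FIT = 17179


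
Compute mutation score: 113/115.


Mutation score = killed / total * 100
Mutation score = 113 / 115 * 100
Mutation score = 98.26%

98.26%


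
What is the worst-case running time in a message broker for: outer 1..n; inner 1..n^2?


Reasoning: n times n^2
Complexity: O(n^3)

O(n^3)


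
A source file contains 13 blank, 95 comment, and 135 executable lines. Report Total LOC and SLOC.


Total LOC = blank + comment + code
Total LOC = 13 + 95 + 135 = 243
SLOC (source only) = code = 135

Total LOC: 243, SLOC: 135


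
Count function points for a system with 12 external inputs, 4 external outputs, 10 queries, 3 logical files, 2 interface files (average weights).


UFP = EI*4 + EO*5 + EQ*4 + ILF*10 + EIF*7
UFP = 12*4 + 4*5 + 10*4 + 3*10 + 2*7
UFP = 48 + 20 + 40 + 30 + 14
UFP = 152

152


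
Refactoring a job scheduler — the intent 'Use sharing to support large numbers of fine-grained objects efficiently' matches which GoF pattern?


This matches the Flyweight pattern

Flyweight


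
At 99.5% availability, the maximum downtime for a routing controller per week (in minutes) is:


Formula: allowed downtime = period * (100 - SLA) / 100
Period (week) = 10080 minutes
Unavailability fraction = (100 - 99.5) / 100
Allowed downtime = 10080 * (100 - 99.5) / 100
Allowed downtime = 50.4 minutes

50.4 minutes


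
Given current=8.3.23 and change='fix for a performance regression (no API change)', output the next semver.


Current: 8.3.23
Change category: 'fix for a performance regression (no API change)' → patch bump
SemVer rule: patch bump → increment PATCH (MAJOR and MINOR unchanged)
New: 8.3.24

8.3.24


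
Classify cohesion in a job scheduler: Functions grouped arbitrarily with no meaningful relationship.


Reasoning: Worst: random grouping
Type: Coincidental cohesion

Coincidental cohesion


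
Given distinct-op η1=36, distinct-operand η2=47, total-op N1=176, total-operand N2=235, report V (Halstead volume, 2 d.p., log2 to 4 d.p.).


Formula: V = N * log2(η), where N = N1 + N2 and η = η1 + η2
η = 36 + 47 = 83
N = 176 + 235 = 411
log2(83) ≈ 6.3750
V = 411 * 6.3750 = 2620.13

2620.13


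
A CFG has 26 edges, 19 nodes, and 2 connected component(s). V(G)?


Formula: V(G) = E - N + 2P
V(G) = 26 - 19 + 2*2
V(G) = 7 + 4
V(G) = 11

11


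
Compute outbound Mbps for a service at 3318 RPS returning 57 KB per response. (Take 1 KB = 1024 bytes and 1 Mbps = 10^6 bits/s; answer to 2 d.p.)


Formula: Mbps = payload_bytes * RPS * 8 / 1e6
Payload per request = 57 KB = 57 * 1024 = 58368 bytes
Total bytes/sec = 58368 * 3318 = 193665024
Total bits/sec = 193665024 * 8 = 1549320192
Mbps = 1549320192 / 1e6 = 1549.32

1549.32 Mbps


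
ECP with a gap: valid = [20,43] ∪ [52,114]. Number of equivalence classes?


Valid ranges: [20,43] and [52,114]
Class 1: x < 20 — invalid
Class 2: 20 ≤ x ≤ 43 — valid
Class 3: 43 < x < 52 — invalid (gap between ranges)
Class 4: 52 ≤ x ≤ 114 — valid
Class 5: x > 114 — invalid
Total equivalence classes: 5

5 equivalence classes


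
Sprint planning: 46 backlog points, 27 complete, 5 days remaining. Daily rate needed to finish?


Formula: Required rate = Remaining points / Days left
Remaining = 46 - 27 = 19 points
Required rate = 19 / 5 = 3.8 points/day

3.8 points/day


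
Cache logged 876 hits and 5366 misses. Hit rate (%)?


Formula: hit rate = hits / (hits + misses) * 100
hit rate = 876 / (876 + 5366) * 100
hit rate = 876 / 6242 * 100
hit rate = 14.03%

14.03%


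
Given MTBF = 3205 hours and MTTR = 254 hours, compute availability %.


Availability = MTBF / (MTBF + MTTR)
Availability = 3205 / (3205 + 254)
Availability = 3205 / 3459
Availability = 92.6568%

92.6568%


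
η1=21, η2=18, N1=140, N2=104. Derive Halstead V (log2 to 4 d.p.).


Formula: V = N * log2(η), where N = N1 + N2 and η = η1 + η2
η = 21 + 18 = 39
N = 140 + 104 = 244
log2(39) ≈ 5.2854
V = 244 * 5.2854 = 1289.64

1289.64


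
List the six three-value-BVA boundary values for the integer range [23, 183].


Range: [23, 183]
Boundaries: just below min, min, min+1, max-1, max, just above max
Values: [22, 23, 24, 182, 183, 184]

[22, 23, 24, 182, 183, 184]


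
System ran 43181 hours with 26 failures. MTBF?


Formula: MTBF = Total operating time / Number of failures
MTBF = 43181 / 26
MTBF = 1660.81 hours

1660.81 hours


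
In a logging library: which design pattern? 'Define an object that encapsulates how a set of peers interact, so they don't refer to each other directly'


This matches the Mediator pattern

Mediator


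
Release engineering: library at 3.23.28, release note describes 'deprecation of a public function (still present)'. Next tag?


Current: 3.23.28
Change category: 'deprecation of a public function (still present)' → minor bump
SemVer rule: minor bump → increment MINOR, reset PATCH to 0 (MAJOR unchanged)
New: 3.24.0

3.24.0


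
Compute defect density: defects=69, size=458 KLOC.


Defect density = defects / KLOC
Defect density = 69 / 458
Defect density = 0.151 defects/KLOC

0.151 defects/KLOC


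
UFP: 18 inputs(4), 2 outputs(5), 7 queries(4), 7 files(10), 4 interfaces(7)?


UFP = EI*4 + EO*5 + EQ*4 + ILF*10 + EIF*7
UFP = 18*4 + 2*5 + 7*4 + 7*10 + 4*7
UFP = 72 + 10 + 28 + 70 + 28
UFP = 208

208


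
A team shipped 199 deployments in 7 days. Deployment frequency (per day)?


Formula: deployments per day = releases / days
= 199 / 7
= 28.429 deploys/day
(equivalently, 199.0 deploys/week)

28.429 deploys/day


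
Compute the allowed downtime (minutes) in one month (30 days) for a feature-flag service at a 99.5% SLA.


Formula: allowed downtime = period * (100 - SLA) / 100
Period (month (30 days)) = 43200 minutes
Unavailability fraction = (100 - 99.5) / 100
Allowed downtime = 43200 * (100 - 99.5) / 100
Allowed downtime = 216.0 minutes

216.0 minutes


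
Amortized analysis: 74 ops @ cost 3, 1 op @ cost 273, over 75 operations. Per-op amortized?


Formula: Amortized cost = Total cost / Operations
Total cost = (74 * 3) + (1 * 273)
Total cost = 222 + 273 = 495
Amortized = 495 / 75 = 6.6

6.6


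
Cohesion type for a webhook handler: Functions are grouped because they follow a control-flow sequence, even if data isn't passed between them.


Reasoning: Grouped by order of execution within a routine, not by data flow
Type: Procedural cohesion

Procedural cohesion


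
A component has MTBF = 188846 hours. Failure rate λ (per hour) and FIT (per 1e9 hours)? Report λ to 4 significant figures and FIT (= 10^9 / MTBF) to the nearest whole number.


Formula: λ = 1 / MTBF; FIT = λ × 1e9 = 1e9 / MTBF
λ = 1 / 188846 ≈ 5.295e-06 failures/hour
FIT = 1e9 / 188846 ≈ 5295 failures per 1e9 hours (nearest whole number)

λ = 5.295e-06 /h, FIT = 5295


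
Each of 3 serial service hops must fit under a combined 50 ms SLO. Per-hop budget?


Formula: per_stage = total_budget / stages
per_stage = 50 / 3
per_stage = 16.67 ms

16.67 ms


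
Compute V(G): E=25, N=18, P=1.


Formula: V(G) = E - N + 2P
V(G) = 25 - 18 + 2*1
V(G) = 7 + 2
V(G) = 9

9


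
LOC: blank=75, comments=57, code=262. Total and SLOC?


Total LOC = blank + comment + code
Total LOC = 75 + 57 + 262 = 394
SLOC (source only) = code = 262

Total LOC: 394, SLOC: 262


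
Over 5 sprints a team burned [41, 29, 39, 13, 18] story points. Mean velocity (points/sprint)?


Formula: Avg velocity = Total points / Number of sprints
Points: [41, 29, 39, 13, 18]
Sum = 41 + 29 + 39 + 13 + 18 = 140
Avg velocity = 140 / 5 = 28.0 points/sprint

28.0 points/sprint
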